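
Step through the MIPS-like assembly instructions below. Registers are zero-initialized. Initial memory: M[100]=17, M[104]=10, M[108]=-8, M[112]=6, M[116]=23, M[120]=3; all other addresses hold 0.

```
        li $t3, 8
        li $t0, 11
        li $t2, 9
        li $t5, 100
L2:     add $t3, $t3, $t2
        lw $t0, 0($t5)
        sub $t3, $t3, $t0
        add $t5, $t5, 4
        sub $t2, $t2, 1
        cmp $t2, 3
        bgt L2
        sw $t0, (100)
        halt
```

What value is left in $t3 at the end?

li $t3, 8 → $t3=8
li $t0, 11 → $t0=11
li $t2, 9 → $t2=9
li $t5, 100 → $t5=100
add $t3, $t3, $t2 → $t3=8+9=17
lw $t0, 0($t5) → $t0=M[100]=17
sub $t3, $t3, $t0 → $t3=17-17=0
add $t5, $t5, 4 → $t5=100+4=104
sub $t2, $t2, 1 → $t2=9-1=8
cmp $t2, 3  (cmp 8,3)
bgt L2: taken
add $t3, $t3, $t2 → $t3=0+8=8
lw $t0, 0($t5) → $t0=M[104]=10
sub $t3, $t3, $t0 → $t3=8-10=-2
add $t5, $t5, 4 → $t5=104+4=108
sub $t2, $t2, 1 → $t2=8-1=7
cmp $t2, 3  (cmp 7,3)
bgt L2: taken
add $t3, $t3, $t2 → $t3=(-2)+7=5
lw $t0, 0($t5) → $t0=M[108]=-8
sub $t3, $t3, $t0 → $t3=5-(-8)=13
add $t5, $t5, 4 → $t5=108+4=112
sub $t2, $t2, 1 → $t2=7-1=6
cmp $t2, 3  (cmp 6,3)
bgt L2: taken
add $t3, $t3, $t2 → $t3=13+6=19
lw $t0, 0($t5) → $t0=M[112]=6
sub $t3, $t3, $t0 → $t3=19-6=13
add $t5, $t5, 4 → $t5=112+4=116
sub $t2, $t2, 1 → $t2=6-1=5
cmp $t2, 3  (cmp 5,3)
bgt L2: taken
add $t3, $t3, $t2 → $t3=13+5=18
lw $t0, 0($t5) → $t0=M[116]=23
sub $t3, $t3, $t0 → $t3=18-23=-5
add $t5, $t5, 4 → $t5=116+4=120
sub $t2, $t2, 1 → $t2=5-1=4
cmp $t2, 3  (cmp 4,3)
bgt L2: taken
add $t3, $t3, $t2 → $t3=(-5)+4=-1
lw $t0, 0($t5) → $t0=M[120]=3
sub $t3, $t3, $t0 → $t3=(-1)-3=-4
add $t5, $t5, 4 → $t5=120+4=124
sub $t2, $t2, 1 → $t2=4-1=3
cmp $t2, 3  (cmp 3,3)
bgt L2: not taken
sw $t0, (100) → M[100]=3
halt.

-4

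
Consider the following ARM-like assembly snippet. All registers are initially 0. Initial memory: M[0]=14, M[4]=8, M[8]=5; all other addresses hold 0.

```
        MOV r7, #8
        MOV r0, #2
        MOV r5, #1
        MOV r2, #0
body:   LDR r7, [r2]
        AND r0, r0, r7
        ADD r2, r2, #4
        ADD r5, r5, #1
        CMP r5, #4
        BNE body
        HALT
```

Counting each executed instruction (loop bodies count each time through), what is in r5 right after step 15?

3

r7=8
r0=2
r5=1
r2=0
r7=M[0]=14
r0=2&14=2
r2=0+4=4
r5=1+1=2
CMP r5, #4  (cmp 2,4)
BNE body: taken
r7=M[4]=8
r0=2&8=0
r2=4+4=8
r5=2+1=3
CMP r5, #4  (cmp 3,4)
After step 15: r5 = 3.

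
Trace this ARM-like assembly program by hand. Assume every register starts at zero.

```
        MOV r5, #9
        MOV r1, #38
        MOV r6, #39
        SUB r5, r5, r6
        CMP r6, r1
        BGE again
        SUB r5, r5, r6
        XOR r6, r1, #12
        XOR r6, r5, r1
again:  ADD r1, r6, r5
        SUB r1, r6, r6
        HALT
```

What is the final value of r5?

MOV r5, #9 → r5=9
MOV r1, #38 → r1=38
MOV r6, #39 → r6=39
SUB r5, r5, r6 → r5=9-39=-30
CMP r6, r1  (cmp 39,38)
BGE again: taken
ADD r1, r6, r5 → r1=39+(-30)=9
SUB r1, r6, r6 → r1=39-39=0
halt.

-30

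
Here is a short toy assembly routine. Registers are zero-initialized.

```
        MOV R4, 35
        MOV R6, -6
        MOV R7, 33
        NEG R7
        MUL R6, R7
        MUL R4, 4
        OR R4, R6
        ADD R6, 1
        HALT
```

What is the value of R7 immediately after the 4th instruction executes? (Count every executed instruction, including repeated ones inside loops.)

MOV R4, 35 → R4=35
MOV R6, -6 → R6=-6
MOV R7, 33 → R7=33
NEG R7 → R7=-(33)=-33
After step 4: R7 = -33.

-33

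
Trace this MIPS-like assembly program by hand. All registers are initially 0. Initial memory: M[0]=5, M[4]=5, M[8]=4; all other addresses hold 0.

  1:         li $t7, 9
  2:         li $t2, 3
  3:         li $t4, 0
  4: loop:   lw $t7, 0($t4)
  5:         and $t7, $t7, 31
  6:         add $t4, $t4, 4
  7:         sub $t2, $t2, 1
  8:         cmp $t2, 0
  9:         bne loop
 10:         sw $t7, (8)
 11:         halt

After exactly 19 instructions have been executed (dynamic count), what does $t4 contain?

12

after li $t7, 9: $t7=9
after li $t2, 3: $t2=3
after li $t4, 0: $t4=0
after lw $t7, 0($t4): $t7=M[0]=5
after and $t7, $t7, 31: $t7=5&31=5
after add $t4, $t4, 4: $t4=0+4=4
after sub $t2, $t2, 1: $t2=3-1=2
cmp $t2, 0  (cmp 2,0)
bne loop: taken
after lw $t7, 0($t4): $t7=M[4]=5
after and $t7, $t7, 31: $t7=5&31=5
after add $t4, $t4, 4: $t4=4+4=8
after sub $t2, $t2, 1: $t2=2-1=1
cmp $t2, 0  (cmp 1,0)
bne loop: taken
after lw $t7, 0($t4): $t7=M[8]=4
after and $t7, $t7, 31: $t7=4&31=4
after add $t4, $t4, 4: $t4=8+4=12
after sub $t2, $t2, 1: $t2=1-1=0
After step 19: $t4 = 12.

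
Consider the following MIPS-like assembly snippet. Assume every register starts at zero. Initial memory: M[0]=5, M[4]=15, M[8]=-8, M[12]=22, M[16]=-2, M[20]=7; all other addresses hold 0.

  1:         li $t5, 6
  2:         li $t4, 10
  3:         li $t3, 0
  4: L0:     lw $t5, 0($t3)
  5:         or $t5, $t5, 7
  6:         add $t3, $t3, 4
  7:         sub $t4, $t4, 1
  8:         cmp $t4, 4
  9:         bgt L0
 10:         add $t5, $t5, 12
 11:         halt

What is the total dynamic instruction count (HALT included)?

$t5=6
$t4=10
$t3=0
$t5=M[0]=5
$t5=5|7=7
$t3=0+4=4
$t4=10-1=9
cmp $t4, 4  (cmp 9,4)
bgt L0: taken
$t5=M[4]=15
$t5=15|7=15
$t3=4+4=8
$t4=9-1=8
cmp $t4, 4  (cmp 8,4)
bgt L0: taken
$t5=M[8]=-8
$t5=(-8)|7=-1
$t3=8+4=12
$t4=8-1=7
cmp $t4, 4  (cmp 7,4)
bgt L0: taken
$t5=M[12]=22
$t5=22|7=23
$t3=12+4=16
$t4=7-1=6
cmp $t4, 4  (cmp 6,4)
bgt L0: taken
$t5=M[16]=-2
$t5=(-2)|7=-1
$t3=16+4=20
$t4=6-1=5
cmp $t4, 4  (cmp 5,4)
bgt L0: taken
$t5=M[20]=7
$t5=7|7=7
$t3=20+4=24
$t4=5-1=4
cmp $t4, 4  (cmp 4,4)
bgt L0: not taken
$t5=7+12=19
halt.
Total executed instructions: 41.

41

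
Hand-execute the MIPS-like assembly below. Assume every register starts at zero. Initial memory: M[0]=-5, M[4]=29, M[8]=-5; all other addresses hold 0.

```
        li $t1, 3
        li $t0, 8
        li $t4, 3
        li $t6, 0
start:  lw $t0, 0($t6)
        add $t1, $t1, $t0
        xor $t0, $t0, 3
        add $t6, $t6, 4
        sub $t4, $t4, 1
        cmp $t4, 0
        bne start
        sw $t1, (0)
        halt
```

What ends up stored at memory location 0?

li $t1, 3 → $t1=3
li $t0, 8 → $t0=8
li $t4, 3 → $t4=3
li $t6, 0 → $t6=0
lw $t0, 0($t6) → $t0=M[0]=-5
add $t1, $t1, $t0 → $t1=3+(-5)=-2
xor $t0, $t0, 3 → $t0=(-5)^3=-8
add $t6, $t6, 4 → $t6=0+4=4
sub $t4, $t4, 1 → $t4=3-1=2
cmp $t4, 0  (cmp 2,0)
bne start: taken
lw $t0, 0($t6) → $t0=M[4]=29
add $t1, $t1, $t0 → $t1=(-2)+29=27
xor $t0, $t0, 3 → $t0=29^3=30
add $t6, $t6, 4 → $t6=4+4=8
sub $t4, $t4, 1 → $t4=2-1=1
cmp $t4, 0  (cmp 1,0)
bne start: taken
lw $t0, 0($t6) → $t0=M[8]=-5
add $t1, $t1, $t0 → $t1=27+(-5)=22
xor $t0, $t0, 3 → $t0=(-5)^3=-8
add $t6, $t6, 4 → $t6=8+4=12
sub $t4, $t4, 1 → $t4=1-1=0
cmp $t4, 0  (cmp 0,0)
bne start: not taken
sw $t1, (0) → M[0]=22
halt.

22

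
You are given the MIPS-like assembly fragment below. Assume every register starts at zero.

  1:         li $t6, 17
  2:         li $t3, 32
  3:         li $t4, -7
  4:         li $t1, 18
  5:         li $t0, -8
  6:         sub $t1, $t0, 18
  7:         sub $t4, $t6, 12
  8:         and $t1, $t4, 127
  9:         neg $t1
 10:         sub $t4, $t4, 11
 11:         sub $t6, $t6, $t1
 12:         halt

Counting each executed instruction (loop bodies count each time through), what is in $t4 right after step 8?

5

after li $t6, 17: $t6=17
after li $t3, 32: $t3=32
after li $t4, -7: $t4=-7
after li $t1, 18: $t1=18
after li $t0, -8: $t0=-8
after sub $t1, $t0, 18: $t1=(-8)-18=-26
after sub $t4, $t6, 12: $t4=17-12=5
after and $t1, $t4, 127: $t1=5&127=5
After step 8: $t4 = 5.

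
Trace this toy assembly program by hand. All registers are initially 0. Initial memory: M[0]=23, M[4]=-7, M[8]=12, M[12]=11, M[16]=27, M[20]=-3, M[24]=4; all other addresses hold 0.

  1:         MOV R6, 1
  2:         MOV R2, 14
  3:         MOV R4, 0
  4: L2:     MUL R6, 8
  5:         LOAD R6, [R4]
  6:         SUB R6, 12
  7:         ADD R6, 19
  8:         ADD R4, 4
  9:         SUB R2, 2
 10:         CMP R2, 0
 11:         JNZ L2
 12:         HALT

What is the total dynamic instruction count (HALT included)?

60

after MOV R6, 1: R6=1
after MOV R2, 14: R2=14
after MOV R4, 0: R4=0
after MUL R6, 8: R6=1*8=8
after LOAD R6, [R4]: R6=M[0]=23
after SUB R6, 12: R6=23-12=11
after ADD R6, 19: R6=11+19=30
after ADD R4, 4: R4=0+4=4
after SUB R2, 2: R2=14-2=12
CMP R2, 0  (cmp 12,0)
JNZ L2: taken
after MUL R6, 8: R6=30*8=240
after LOAD R6, [R4]: R6=M[4]=-7
after SUB R6, 12: R6=(-7)-12=-19
after ADD R6, 19: R6=(-19)+19=0
after ADD R4, 4: R4=4+4=8
after SUB R2, 2: R2=12-2=10
CMP R2, 0  (cmp 10,0)
JNZ L2: taken
after MUL R6, 8: R6=0*8=0
after LOAD R6, [R4]: R6=M[8]=12
after SUB R6, 12: R6=12-12=0
after ADD R6, 19: R6=0+19=19
after ADD R4, 4: R4=8+4=12
after SUB R2, 2: R2=10-2=8
CMP R2, 0  (cmp 8,0)
JNZ L2: taken
after MUL R6, 8: R6=19*8=152
after LOAD R6, [R4]: R6=M[12]=11
after SUB R6, 12: R6=11-12=-1
after ADD R6, 19: R6=(-1)+19=18
after ADD R4, 4: R4=12+4=16
after SUB R2, 2: R2=8-2=6
CMP R2, 0  (cmp 6,0)
JNZ L2: taken
after MUL R6, 8: R6=18*8=144
after LOAD R6, [R4]: R6=M[16]=27
after SUB R6, 12: R6=27-12=15
after ADD R6, 19: R6=15+19=34
after ADD R4, 4: R4=16+4=20
after SUB R2, 2: R2=6-2=4
CMP R2, 0  (cmp 4,0)
JNZ L2: taken
after MUL R6, 8: R6=34*8=272
after LOAD R6, [R4]: R6=M[20]=-3
after SUB R6, 12: R6=(-3)-12=-15
after ADD R6, 19: R6=(-15)+19=4
after ADD R4, 4: R4=20+4=24
after SUB R2, 2: R2=4-2=2
CMP R2, 0  (cmp 2,0)
JNZ L2: taken
after MUL R6, 8: R6=4*8=32
after LOAD R6, [R4]: R6=M[24]=4
after SUB R6, 12: R6=4-12=-8
after ADD R6, 19: R6=(-8)+19=11
after ADD R4, 4: R4=24+4=28
after SUB R2, 2: R2=2-2=0
CMP R2, 0  (cmp 0,0)
JNZ L2: not taken
halt.
Total executed instructions: 60.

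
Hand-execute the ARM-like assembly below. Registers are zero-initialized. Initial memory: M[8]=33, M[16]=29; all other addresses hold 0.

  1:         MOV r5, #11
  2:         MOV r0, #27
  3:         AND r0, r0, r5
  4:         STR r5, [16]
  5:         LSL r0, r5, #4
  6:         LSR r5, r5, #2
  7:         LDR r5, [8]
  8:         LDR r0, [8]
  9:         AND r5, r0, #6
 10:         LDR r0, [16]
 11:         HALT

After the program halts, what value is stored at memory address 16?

r5=11
r0=27
r0=27&11=11
STR r5, [16] → M[16]=11
r0=11<<4=176
r5=11>>2=2
r5=M[8]=33
r0=M[8]=33
r5=33&6=0
r0=M[16]=11
halt.

11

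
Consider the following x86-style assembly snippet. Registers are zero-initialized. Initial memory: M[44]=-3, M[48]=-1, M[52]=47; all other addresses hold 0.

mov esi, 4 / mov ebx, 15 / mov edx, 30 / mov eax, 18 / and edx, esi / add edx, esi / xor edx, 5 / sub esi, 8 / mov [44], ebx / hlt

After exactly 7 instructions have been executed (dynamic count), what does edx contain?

13

after mov esi, 4: esi=4
after mov ebx, 15: ebx=15
after mov edx, 30: edx=30
after mov eax, 18: eax=18
after and edx, esi: edx=30&4=4
after add edx, esi: edx=4+4=8
after xor edx, 5: edx=8^5=13
After step 7: edx = 13.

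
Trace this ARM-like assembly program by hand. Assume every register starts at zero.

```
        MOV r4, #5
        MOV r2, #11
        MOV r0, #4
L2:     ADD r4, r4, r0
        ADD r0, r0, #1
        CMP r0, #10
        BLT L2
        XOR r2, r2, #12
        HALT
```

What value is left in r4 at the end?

44

after MOV r4, #5: r4=5
after MOV r2, #11: r2=11
after MOV r0, #4: r0=4
after ADD r4, r4, r0: r4=5+4=9
after ADD r0, r0, #1: r0=4+1=5
CMP r0, #10  (cmp 5,10)
BLT L2: taken
after ADD r4, r4, r0: r4=9+5=14
after ADD r0, r0, #1: r0=5+1=6
CMP r0, #10  (cmp 6,10)
BLT L2: taken
after ADD r4, r4, r0: r4=14+6=20
after ADD r0, r0, #1: r0=6+1=7
CMP r0, #10  (cmp 7,10)
BLT L2: taken
after ADD r4, r4, r0: r4=20+7=27
after ADD r0, r0, #1: r0=7+1=8
CMP r0, #10  (cmp 8,10)
BLT L2: taken
after ADD r4, r4, r0: r4=27+8=35
after ADD r0, r0, #1: r0=8+1=9
CMP r0, #10  (cmp 9,10)
BLT L2: taken
after ADD r4, r4, r0: r4=35+9=44
after ADD r0, r0, #1: r0=9+1=10
CMP r0, #10  (cmp 10,10)
BLT L2: not taken
after XOR r2, r2, #12: r2=11^12=7
halt.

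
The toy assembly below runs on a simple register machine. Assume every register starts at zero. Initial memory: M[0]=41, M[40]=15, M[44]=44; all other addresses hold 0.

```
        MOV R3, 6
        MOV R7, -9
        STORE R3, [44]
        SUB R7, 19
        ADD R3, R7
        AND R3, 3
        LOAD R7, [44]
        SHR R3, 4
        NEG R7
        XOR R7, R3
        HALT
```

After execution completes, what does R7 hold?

-6

R3=6
R7=-9
STORE R3, [44] → M[44]=6
R7=(-9)-19=-28
R3=6+(-28)=-22
R3=(-22)&3=2
R7=M[44]=6
R3=2>>4=0
R7=-(6)=-6
R7=(-6)^0=-6
halt.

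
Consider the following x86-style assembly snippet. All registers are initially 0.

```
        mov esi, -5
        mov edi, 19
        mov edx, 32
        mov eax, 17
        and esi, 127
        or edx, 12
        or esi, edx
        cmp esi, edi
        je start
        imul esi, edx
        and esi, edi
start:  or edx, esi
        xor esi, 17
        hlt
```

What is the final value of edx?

60

mov esi, -5 → esi=-5
mov edi, 19 → edi=19
mov edx, 32 → edx=32
mov eax, 17 → eax=17
and esi, 127 → esi=(-5)&127=123
or edx, 12 → edx=32|12=44
or esi, edx → esi=123|44=127
cmp esi, edi  (cmp 127,19)
je start: not taken
imul esi, edx → esi=127*44=5588
and esi, edi → esi=5588&19=16
or edx, esi → edx=44|16=60
xor esi, 17 → esi=16^17=1
halt.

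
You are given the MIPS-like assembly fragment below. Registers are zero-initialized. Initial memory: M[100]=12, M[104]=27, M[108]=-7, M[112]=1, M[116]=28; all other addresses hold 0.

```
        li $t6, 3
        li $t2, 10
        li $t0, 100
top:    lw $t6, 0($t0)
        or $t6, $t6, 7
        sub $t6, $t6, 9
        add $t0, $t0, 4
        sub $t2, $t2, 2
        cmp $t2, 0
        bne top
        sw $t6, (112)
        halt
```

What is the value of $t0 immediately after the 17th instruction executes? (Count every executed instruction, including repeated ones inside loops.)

li $t6, 3 → $t6=3
li $t2, 10 → $t2=10
li $t0, 100 → $t0=100
lw $t6, 0($t0) → $t6=M[100]=12
or $t6, $t6, 7 → $t6=12|7=15
sub $t6, $t6, 9 → $t6=15-9=6
add $t0, $t0, 4 → $t0=100+4=104
sub $t2, $t2, 2 → $t2=10-2=8
cmp $t2, 0  (cmp 8,0)
bne top: taken
lw $t6, 0($t0) → $t6=M[104]=27
or $t6, $t6, 7 → $t6=27|7=31
sub $t6, $t6, 9 → $t6=31-9=22
add $t0, $t0, 4 → $t0=104+4=108
sub $t2, $t2, 2 → $t2=8-2=6
cmp $t2, 0  (cmp 6,0)
bne top: taken
After step 17: $t0 = 108.

108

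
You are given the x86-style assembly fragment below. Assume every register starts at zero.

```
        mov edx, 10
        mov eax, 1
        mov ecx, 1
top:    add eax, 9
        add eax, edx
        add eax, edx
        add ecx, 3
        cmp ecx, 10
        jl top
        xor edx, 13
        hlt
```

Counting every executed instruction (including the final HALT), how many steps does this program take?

mov edx, 10 → edx=10
mov eax, 1 → eax=1
mov ecx, 1 → ecx=1
add eax, 9 → eax=1+9=10
add eax, edx → eax=10+10=20
add eax, edx → eax=20+10=30
add ecx, 3 → ecx=1+3=4
cmp ecx, 10  (cmp 4,10)
jl top: taken
add eax, 9 → eax=30+9=39
add eax, edx → eax=39+10=49
add eax, edx → eax=49+10=59
add ecx, 3 → ecx=4+3=7
cmp ecx, 10  (cmp 7,10)
jl top: taken
add eax, 9 → eax=59+9=68
add eax, edx → eax=68+10=78
add eax, edx → eax=78+10=88
add ecx, 3 → ecx=7+3=10
cmp ecx, 10  (cmp 10,10)
jl top: not taken
xor edx, 13 → edx=10^13=7
halt.
Total executed instructions: 23.

23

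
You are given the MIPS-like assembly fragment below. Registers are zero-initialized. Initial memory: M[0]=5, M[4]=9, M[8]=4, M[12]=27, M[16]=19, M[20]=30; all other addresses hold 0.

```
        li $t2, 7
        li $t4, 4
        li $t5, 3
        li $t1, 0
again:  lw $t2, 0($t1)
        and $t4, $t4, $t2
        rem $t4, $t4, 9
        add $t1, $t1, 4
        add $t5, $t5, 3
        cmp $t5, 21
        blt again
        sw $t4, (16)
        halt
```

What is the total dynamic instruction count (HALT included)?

$t2=7
$t4=4
$t5=3
$t1=0
$t2=M[0]=5
$t4=4&5=4
$t4=4%9=4
$t1=0+4=4
$t5=3+3=6
cmp $t5, 21  (cmp 6,21)
blt again: taken
$t2=M[4]=9
$t4=4&9=0
$t4=0%9=0
$t1=4+4=8
$t5=6+3=9
cmp $t5, 21  (cmp 9,21)
blt again: taken
$t2=M[8]=4
$t4=0&4=0
$t4=0%9=0
$t1=8+4=12
$t5=9+3=12
cmp $t5, 21  (cmp 12,21)
blt again: taken
$t2=M[12]=27
$t4=0&27=0
$t4=0%9=0
$t1=12+4=16
$t5=12+3=15
cmp $t5, 21  (cmp 15,21)
blt again: taken
$t2=M[16]=19
$t4=0&19=0
$t4=0%9=0
$t1=16+4=20
$t5=15+3=18
cmp $t5, 21  (cmp 18,21)
blt again: taken
$t2=M[20]=30
$t4=0&30=0
$t4=0%9=0
$t1=20+4=24
$t5=18+3=21
cmp $t5, 21  (cmp 21,21)
blt again: not taken
sw $t4, (16) → M[16]=0
halt.
Total executed instructions: 48.

48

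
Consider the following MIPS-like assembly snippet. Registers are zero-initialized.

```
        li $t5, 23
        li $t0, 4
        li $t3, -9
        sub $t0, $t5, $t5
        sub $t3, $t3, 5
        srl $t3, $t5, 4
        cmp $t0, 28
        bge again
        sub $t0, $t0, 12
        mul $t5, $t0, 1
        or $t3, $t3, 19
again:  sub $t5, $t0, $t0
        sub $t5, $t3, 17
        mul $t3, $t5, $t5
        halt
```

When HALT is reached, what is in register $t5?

2

$t5=23
$t0=4
$t3=-9
$t0=23-23=0
$t3=(-9)-5=-14
$t3=23>>4=1
cmp $t0, 28  (cmp 0,28)
bge again: not taken
$t0=0-12=-12
$t5=(-12)*1=-12
$t3=1|19=19
$t5=(-12)-(-12)=0
$t5=19-17=2
$t3=2*2=4
halt.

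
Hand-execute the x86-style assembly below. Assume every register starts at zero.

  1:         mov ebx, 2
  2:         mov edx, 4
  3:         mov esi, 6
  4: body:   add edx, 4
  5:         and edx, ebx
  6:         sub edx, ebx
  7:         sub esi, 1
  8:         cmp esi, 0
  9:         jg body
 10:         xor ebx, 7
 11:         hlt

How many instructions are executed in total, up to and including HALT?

ebx=2
edx=4
esi=6
edx=4+4=8
edx=8&2=0
edx=0-2=-2
esi=6-1=5
cmp esi, 0  (cmp 5,0)
jg body: taken
edx=(-2)+4=2
edx=2&2=2
edx=2-2=0
esi=5-1=4
cmp esi, 0  (cmp 4,0)
jg body: taken
edx=0+4=4
edx=4&2=0
edx=0-2=-2
esi=4-1=3
cmp esi, 0  (cmp 3,0)
jg body: taken
edx=(-2)+4=2
edx=2&2=2
edx=2-2=0
esi=3-1=2
cmp esi, 0  (cmp 2,0)
jg body: taken
edx=0+4=4
edx=4&2=0
edx=0-2=-2
esi=2-1=1
cmp esi, 0  (cmp 1,0)
jg body: taken
edx=(-2)+4=2
edx=2&2=2
edx=2-2=0
esi=1-1=0
cmp esi, 0  (cmp 0,0)
jg body: not taken
ebx=2^7=5
halt.
Total executed instructions: 41.

41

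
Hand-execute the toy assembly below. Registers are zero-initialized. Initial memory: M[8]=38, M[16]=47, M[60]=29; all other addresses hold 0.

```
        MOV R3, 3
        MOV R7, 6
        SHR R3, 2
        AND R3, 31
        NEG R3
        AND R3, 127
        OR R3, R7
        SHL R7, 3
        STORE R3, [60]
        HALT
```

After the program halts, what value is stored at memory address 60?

6

after MOV R3, 3: R3=3
after MOV R7, 6: R7=6
after SHR R3, 2: R3=3>>2=0
after AND R3, 31: R3=0&31=0
after NEG R3: R3=-(0)=0
after AND R3, 127: R3=0&127=0
after OR R3, R7: R3=0|6=6
after SHL R7, 3: R7=6<<3=48
STORE R3, [60] → M[60]=6
halt.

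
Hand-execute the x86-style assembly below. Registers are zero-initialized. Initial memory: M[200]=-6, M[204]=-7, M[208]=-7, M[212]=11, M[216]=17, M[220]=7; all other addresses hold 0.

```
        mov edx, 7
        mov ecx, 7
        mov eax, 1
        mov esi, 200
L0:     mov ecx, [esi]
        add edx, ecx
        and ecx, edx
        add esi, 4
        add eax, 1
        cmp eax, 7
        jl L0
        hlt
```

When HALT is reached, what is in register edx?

edx=7
ecx=7
eax=1
esi=200
ecx=M[200]=-6
edx=7+(-6)=1
ecx=(-6)&1=0
esi=200+4=204
eax=1+1=2
cmp eax, 7  (cmp 2,7)
jl L0: taken
ecx=M[204]=-7
edx=1+(-7)=-6
ecx=(-7)&(-6)=-8
esi=204+4=208
eax=2+1=3
cmp eax, 7  (cmp 3,7)
jl L0: taken
ecx=M[208]=-7
edx=(-6)+(-7)=-13
ecx=(-7)&(-13)=-15
esi=208+4=212
eax=3+1=4
cmp eax, 7  (cmp 4,7)
jl L0: taken
ecx=M[212]=11
edx=(-13)+11=-2
ecx=11&(-2)=10
esi=212+4=216
eax=4+1=5
cmp eax, 7  (cmp 5,7)
jl L0: taken
ecx=M[216]=17
edx=(-2)+17=15
ecx=17&15=1
esi=216+4=220
eax=5+1=6
cmp eax, 7  (cmp 6,7)
jl L0: taken
ecx=M[220]=7
edx=15+7=22
ecx=7&22=6
esi=220+4=224
eax=6+1=7
cmp eax, 7  (cmp 7,7)
jl L0: not taken
halt.

22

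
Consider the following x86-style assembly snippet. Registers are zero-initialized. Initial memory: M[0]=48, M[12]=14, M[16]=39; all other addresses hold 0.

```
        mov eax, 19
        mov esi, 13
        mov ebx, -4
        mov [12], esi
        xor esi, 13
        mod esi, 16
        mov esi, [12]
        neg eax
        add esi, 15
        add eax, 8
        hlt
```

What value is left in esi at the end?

28

eax=19
esi=13
ebx=-4
mov [12], esi → M[12]=13
esi=13^13=0
esi=0%16=0
esi=M[12]=13
eax=-(19)=-19
esi=13+15=28
eax=(-19)+8=-11
halt.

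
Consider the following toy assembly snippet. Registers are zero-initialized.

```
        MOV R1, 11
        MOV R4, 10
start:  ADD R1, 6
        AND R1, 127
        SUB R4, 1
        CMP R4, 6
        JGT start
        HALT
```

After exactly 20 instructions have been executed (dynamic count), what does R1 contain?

after MOV R1, 11: R1=11
after MOV R4, 10: R4=10
after ADD R1, 6: R1=11+6=17
after AND R1, 127: R1=17&127=17
after SUB R4, 1: R4=10-1=9
CMP R4, 6  (cmp 9,6)
JGT start: taken
after ADD R1, 6: R1=17+6=23
after AND R1, 127: R1=23&127=23
after SUB R4, 1: R4=9-1=8
CMP R4, 6  (cmp 8,6)
JGT start: taken
after ADD R1, 6: R1=23+6=29
after AND R1, 127: R1=29&127=29
after SUB R4, 1: R4=8-1=7
CMP R4, 6  (cmp 7,6)
JGT start: taken
after ADD R1, 6: R1=29+6=35
after AND R1, 127: R1=35&127=35
after SUB R4, 1: R4=7-1=6
After step 20: R1 = 35.

35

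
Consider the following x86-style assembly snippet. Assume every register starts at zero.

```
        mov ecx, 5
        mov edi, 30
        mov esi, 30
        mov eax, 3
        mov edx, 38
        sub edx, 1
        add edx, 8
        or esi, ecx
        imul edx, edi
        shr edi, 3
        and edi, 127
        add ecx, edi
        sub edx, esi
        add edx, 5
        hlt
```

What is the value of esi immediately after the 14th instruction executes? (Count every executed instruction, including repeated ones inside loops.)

ecx=5
edi=30
esi=30
eax=3
edx=38
edx=38-1=37
edx=37+8=45
esi=30|5=31
edx=45*30=1350
edi=30>>3=3
edi=3&127=3
ecx=5+3=8
edx=1350-31=1319
edx=1319+5=1324
After step 14: esi = 31.

31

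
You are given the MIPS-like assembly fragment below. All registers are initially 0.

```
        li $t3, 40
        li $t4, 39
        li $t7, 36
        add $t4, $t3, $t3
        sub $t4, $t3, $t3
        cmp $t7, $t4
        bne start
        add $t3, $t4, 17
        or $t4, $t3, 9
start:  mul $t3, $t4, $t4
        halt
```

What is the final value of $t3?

0

after li $t3, 40: $t3=40
after li $t4, 39: $t4=39
after li $t7, 36: $t7=36
after add $t4, $t3, $t3: $t4=40+40=80
after sub $t4, $t3, $t3: $t4=40-40=0
cmp $t7, $t4  (cmp 36,0)
bne start: taken
after mul $t3, $t4, $t4: $t3=0*0=0
halt.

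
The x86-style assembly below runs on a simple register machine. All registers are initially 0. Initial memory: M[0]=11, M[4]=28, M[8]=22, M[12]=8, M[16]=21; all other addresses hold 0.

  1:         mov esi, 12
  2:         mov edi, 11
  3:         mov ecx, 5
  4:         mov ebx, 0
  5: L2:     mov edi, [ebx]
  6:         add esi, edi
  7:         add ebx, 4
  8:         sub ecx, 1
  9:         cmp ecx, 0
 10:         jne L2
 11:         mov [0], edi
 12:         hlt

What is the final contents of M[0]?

21

esi=12
edi=11
ecx=5
ebx=0
edi=M[0]=11
esi=12+11=23
ebx=0+4=4
ecx=5-1=4
cmp ecx, 0  (cmp 4,0)
jne L2: taken
edi=M[4]=28
esi=23+28=51
ebx=4+4=8
ecx=4-1=3
cmp ecx, 0  (cmp 3,0)
jne L2: taken
edi=M[8]=22
esi=51+22=73
ebx=8+4=12
ecx=3-1=2
cmp ecx, 0  (cmp 2,0)
jne L2: taken
edi=M[12]=8
esi=73+8=81
ebx=12+4=16
ecx=2-1=1
cmp ecx, 0  (cmp 1,0)
jne L2: taken
edi=M[16]=21
esi=81+21=102
ebx=16+4=20
ecx=1-1=0
cmp ecx, 0  (cmp 0,0)
jne L2: not taken
mov [0], edi → M[0]=21
halt.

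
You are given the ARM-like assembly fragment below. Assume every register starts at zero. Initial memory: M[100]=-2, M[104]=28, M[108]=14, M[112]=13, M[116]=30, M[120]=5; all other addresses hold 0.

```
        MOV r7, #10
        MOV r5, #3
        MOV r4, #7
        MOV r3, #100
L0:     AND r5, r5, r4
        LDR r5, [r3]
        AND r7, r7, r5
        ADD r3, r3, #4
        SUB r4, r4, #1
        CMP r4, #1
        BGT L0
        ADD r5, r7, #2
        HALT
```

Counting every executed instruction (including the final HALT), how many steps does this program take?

MOV r7, #10 → r7=10
MOV r5, #3 → r5=3
MOV r4, #7 → r4=7
MOV r3, #100 → r3=100
AND r5, r5, r4 → r5=3&7=3
LDR r5, [r3] → r5=M[100]=-2
AND r7, r7, r5 → r7=10&(-2)=10
ADD r3, r3, #4 → r3=100+4=104
SUB r4, r4, #1 → r4=7-1=6
CMP r4, #1  (cmp 6,1)
BGT L0: taken
AND r5, r5, r4 → r5=(-2)&6=6
LDR r5, [r3] → r5=M[104]=28
AND r7, r7, r5 → r7=10&28=8
ADD r3, r3, #4 → r3=104+4=108
SUB r4, r4, #1 → r4=6-1=5
CMP r4, #1  (cmp 5,1)
BGT L0: taken
AND r5, r5, r4 → r5=28&5=4
LDR r5, [r3] → r5=M[108]=14
AND r7, r7, r5 → r7=8&14=8
ADD r3, r3, #4 → r3=108+4=112
SUB r4, r4, #1 → r4=5-1=4
CMP r4, #1  (cmp 4,1)
BGT L0: taken
AND r5, r5, r4 → r5=14&4=4
LDR r5, [r3] → r5=M[112]=13
AND r7, r7, r5 → r7=8&13=8
ADD r3, r3, #4 → r3=112+4=116
SUB r4, r4, #1 → r4=4-1=3
CMP r4, #1  (cmp 3,1)
BGT L0: taken
AND r5, r5, r4 → r5=13&3=1
LDR r5, [r3] → r5=M[116]=30
AND r7, r7, r5 → r7=8&30=8
ADD r3, r3, #4 → r3=116+4=120
SUB r4, r4, #1 → r4=3-1=2
CMP r4, #1  (cmp 2,1)
BGT L0: taken
AND r5, r5, r4 → r5=30&2=2
LDR r5, [r3] → r5=M[120]=5
AND r7, r7, r5 → r7=8&5=0
ADD r3, r3, #4 → r3=120+4=124
SUB r4, r4, #1 → r4=2-1=1
CMP r4, #1  (cmp 1,1)
BGT L0: not taken
ADD r5, r7, #2 → r5=0+2=2
halt.
Total executed instructions: 48.

48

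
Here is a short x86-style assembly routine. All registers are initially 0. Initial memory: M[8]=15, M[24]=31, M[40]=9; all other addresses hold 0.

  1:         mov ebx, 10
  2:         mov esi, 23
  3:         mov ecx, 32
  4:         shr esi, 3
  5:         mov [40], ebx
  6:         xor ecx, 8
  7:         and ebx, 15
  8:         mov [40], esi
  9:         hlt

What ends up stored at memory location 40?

2

after mov ebx, 10: ebx=10
after mov esi, 23: esi=23
after mov ecx, 32: ecx=32
after shr esi, 3: esi=23>>3=2
mov [40], ebx → M[40]=10
after xor ecx, 8: ecx=32^8=40
after and ebx, 15: ebx=10&15=10
mov [40], esi → M[40]=2
halt.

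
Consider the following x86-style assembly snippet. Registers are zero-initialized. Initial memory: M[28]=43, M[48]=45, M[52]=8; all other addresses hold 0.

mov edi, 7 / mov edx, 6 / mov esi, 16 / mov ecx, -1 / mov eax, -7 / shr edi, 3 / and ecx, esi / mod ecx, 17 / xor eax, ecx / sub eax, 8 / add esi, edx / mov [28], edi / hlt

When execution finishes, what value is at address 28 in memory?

0

mov edi, 7 → edi=7
mov edx, 6 → edx=6
mov esi, 16 → esi=16
mov ecx, -1 → ecx=-1
mov eax, -7 → eax=-7
shr edi, 3 → edi=7>>3=0
and ecx, esi → ecx=(-1)&16=16
mod ecx, 17 → ecx=16%17=16
xor eax, ecx → eax=(-7)^16=-23
sub eax, 8 → eax=(-23)-8=-31
add esi, edx → esi=16+6=22
mov [28], edi → M[28]=0
halt.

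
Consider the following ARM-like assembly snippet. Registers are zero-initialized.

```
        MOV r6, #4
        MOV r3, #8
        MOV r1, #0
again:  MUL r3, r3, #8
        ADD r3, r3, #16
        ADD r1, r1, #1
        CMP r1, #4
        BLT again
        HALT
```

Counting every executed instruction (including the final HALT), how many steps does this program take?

MOV r6, #4 → r6=4
MOV r3, #8 → r3=8
MOV r1, #0 → r1=0
MUL r3, r3, #8 → r3=8*8=64
ADD r3, r3, #16 → r3=64+16=80
ADD r1, r1, #1 → r1=0+1=1
CMP r1, #4  (cmp 1,4)
BLT again: taken
MUL r3, r3, #8 → r3=80*8=640
ADD r3, r3, #16 → r3=640+16=656
ADD r1, r1, #1 → r1=1+1=2
CMP r1, #4  (cmp 2,4)
BLT again: taken
MUL r3, r3, #8 → r3=656*8=5248
ADD r3, r3, #16 → r3=5248+16=5264
ADD r1, r1, #1 → r1=2+1=3
CMP r1, #4  (cmp 3,4)
BLT again: taken
MUL r3, r3, #8 → r3=5264*8=42112
ADD r3, r3, #16 → r3=42112+16=42128
ADD r1, r1, #1 → r1=3+1=4
CMP r1, #4  (cmp 4,4)
BLT again: not taken
halt.
Total executed instructions: 24.

24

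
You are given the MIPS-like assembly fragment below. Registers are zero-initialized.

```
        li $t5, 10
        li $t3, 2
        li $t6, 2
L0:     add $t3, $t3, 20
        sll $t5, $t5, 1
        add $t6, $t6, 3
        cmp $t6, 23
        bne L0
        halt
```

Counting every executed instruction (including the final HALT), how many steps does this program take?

$t5=10
$t3=2
$t6=2
$t3=2+20=22
$t5=10<<1=20
$t6=2+3=5
cmp $t6, 23  (cmp 5,23)
bne L0: taken
$t3=22+20=42
$t5=20<<1=40
$t6=5+3=8
cmp $t6, 23  (cmp 8,23)
bne L0: taken
$t3=42+20=62
$t5=40<<1=80
$t6=8+3=11
cmp $t6, 23  (cmp 11,23)
bne L0: taken
$t3=62+20=82
$t5=80<<1=160
$t6=11+3=14
cmp $t6, 23  (cmp 14,23)
bne L0: taken
$t3=82+20=102
$t5=160<<1=320
$t6=14+3=17
cmp $t6, 23  (cmp 17,23)
bne L0: taken
$t3=102+20=122
$t5=320<<1=640
$t6=17+3=20
cmp $t6, 23  (cmp 20,23)
bne L0: taken
$t3=122+20=142
$t5=640<<1=1280
$t6=20+3=23
cmp $t6, 23  (cmp 23,23)
bne L0: not taken
halt.
Total executed instructions: 39.

39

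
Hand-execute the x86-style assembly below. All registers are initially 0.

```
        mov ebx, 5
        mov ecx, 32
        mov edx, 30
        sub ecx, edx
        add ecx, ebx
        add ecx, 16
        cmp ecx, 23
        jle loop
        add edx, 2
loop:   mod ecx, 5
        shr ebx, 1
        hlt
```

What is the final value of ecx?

ebx=5
ecx=32
edx=30
ecx=32-30=2
ecx=2+5=7
ecx=7+16=23
cmp ecx, 23  (cmp 23,23)
jle loop: taken
ecx=23%5=3
ebx=5>>1=2
halt.

3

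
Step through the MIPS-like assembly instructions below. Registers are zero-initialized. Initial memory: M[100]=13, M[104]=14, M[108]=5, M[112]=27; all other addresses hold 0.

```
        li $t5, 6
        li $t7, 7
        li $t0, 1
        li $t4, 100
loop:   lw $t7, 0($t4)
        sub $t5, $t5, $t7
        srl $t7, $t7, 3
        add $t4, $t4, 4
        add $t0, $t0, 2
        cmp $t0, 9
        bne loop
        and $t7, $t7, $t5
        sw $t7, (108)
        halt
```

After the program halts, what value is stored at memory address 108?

3

li $t5, 6 → $t5=6
li $t7, 7 → $t7=7
li $t0, 1 → $t0=1
li $t4, 100 → $t4=100
lw $t7, 0($t4) → $t7=M[100]=13
sub $t5, $t5, $t7 → $t5=6-13=-7
srl $t7, $t7, 3 → $t7=13>>3=1
add $t4, $t4, 4 → $t4=100+4=104
add $t0, $t0, 2 → $t0=1+2=3
cmp $t0, 9  (cmp 3,9)
bne loop: taken
lw $t7, 0($t4) → $t7=M[104]=14
sub $t5, $t5, $t7 → $t5=(-7)-14=-21
srl $t7, $t7, 3 → $t7=14>>3=1
add $t4, $t4, 4 → $t4=104+4=108
add $t0, $t0, 2 → $t0=3+2=5
cmp $t0, 9  (cmp 5,9)
bne loop: taken
lw $t7, 0($t4) → $t7=M[108]=5
sub $t5, $t5, $t7 → $t5=(-21)-5=-26
srl $t7, $t7, 3 → $t7=5>>3=0
add $t4, $t4, 4 → $t4=108+4=112
add $t0, $t0, 2 → $t0=5+2=7
cmp $t0, 9  (cmp 7,9)
bne loop: taken
lw $t7, 0($t4) → $t7=M[112]=27
sub $t5, $t5, $t7 → $t5=(-26)-27=-53
srl $t7, $t7, 3 → $t7=27>>3=3
add $t4, $t4, 4 → $t4=112+4=116
add $t0, $t0, 2 → $t0=7+2=9
cmp $t0, 9  (cmp 9,9)
bne loop: not taken
and $t7, $t7, $t5 → $t7=3&(-53)=3
sw $t7, (108) → M[108]=3
halt.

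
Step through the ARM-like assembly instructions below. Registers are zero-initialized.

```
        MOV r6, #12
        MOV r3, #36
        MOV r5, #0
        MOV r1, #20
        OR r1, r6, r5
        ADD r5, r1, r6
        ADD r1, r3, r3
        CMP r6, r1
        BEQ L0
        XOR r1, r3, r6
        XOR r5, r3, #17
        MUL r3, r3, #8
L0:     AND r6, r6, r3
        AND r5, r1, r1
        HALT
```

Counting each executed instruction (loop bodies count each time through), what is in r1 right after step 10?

after MOV r6, #12: r6=12
after MOV r3, #36: r3=36
after MOV r5, #0: r5=0
after MOV r1, #20: r1=20
after OR r1, r6, r5: r1=12|0=12
after ADD r5, r1, r6: r5=12+12=24
after ADD r1, r3, r3: r1=36+36=72
CMP r6, r1  (cmp 12,72)
BEQ L0: not taken
after XOR r1, r3, r6: r1=36^12=40
After step 10: r1 = 40.

40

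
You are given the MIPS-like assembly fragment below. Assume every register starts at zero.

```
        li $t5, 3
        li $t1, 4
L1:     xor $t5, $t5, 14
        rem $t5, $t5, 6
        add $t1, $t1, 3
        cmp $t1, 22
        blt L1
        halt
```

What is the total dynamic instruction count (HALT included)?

$t5=3
$t1=4
$t5=3^14=13
$t5=13%6=1
$t1=4+3=7
cmp $t1, 22  (cmp 7,22)
blt L1: taken
$t5=1^14=15
$t5=15%6=3
$t1=7+3=10
cmp $t1, 22  (cmp 10,22)
blt L1: taken
$t5=3^14=13
$t5=13%6=1
$t1=10+3=13
cmp $t1, 22  (cmp 13,22)
blt L1: taken
$t5=1^14=15
$t5=15%6=3
$t1=13+3=16
cmp $t1, 22  (cmp 16,22)
blt L1: taken
$t5=3^14=13
$t5=13%6=1
$t1=16+3=19
cmp $t1, 22  (cmp 19,22)
blt L1: taken
$t5=1^14=15
$t5=15%6=3
$t1=19+3=22
cmp $t1, 22  (cmp 22,22)
blt L1: not taken
halt.
Total executed instructions: 33.

33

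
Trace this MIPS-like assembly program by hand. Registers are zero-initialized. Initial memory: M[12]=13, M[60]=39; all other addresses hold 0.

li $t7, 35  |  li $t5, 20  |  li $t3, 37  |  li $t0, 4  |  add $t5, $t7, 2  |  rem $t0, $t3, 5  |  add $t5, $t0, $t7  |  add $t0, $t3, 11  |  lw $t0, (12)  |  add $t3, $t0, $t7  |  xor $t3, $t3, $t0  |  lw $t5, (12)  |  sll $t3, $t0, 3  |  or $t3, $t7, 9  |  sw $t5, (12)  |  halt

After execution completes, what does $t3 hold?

43

li $t7, 35 → $t7=35
li $t5, 20 → $t5=20
li $t3, 37 → $t3=37
li $t0, 4 → $t0=4
add $t5, $t7, 2 → $t5=35+2=37
rem $t0, $t3, 5 → $t0=37%5=2
add $t5, $t0, $t7 → $t5=2+35=37
add $t0, $t3, 11 → $t0=37+11=48
lw $t0, (12) → $t0=M[12]=13
add $t3, $t0, $t7 → $t3=13+35=48
xor $t3, $t3, $t0 → $t3=48^13=61
lw $t5, (12) → $t5=M[12]=13
sll $t3, $t0, 3 → $t3=13<<3=104
or $t3, $t7, 9 → $t3=35|9=43
sw $t5, (12) → M[12]=13
halt.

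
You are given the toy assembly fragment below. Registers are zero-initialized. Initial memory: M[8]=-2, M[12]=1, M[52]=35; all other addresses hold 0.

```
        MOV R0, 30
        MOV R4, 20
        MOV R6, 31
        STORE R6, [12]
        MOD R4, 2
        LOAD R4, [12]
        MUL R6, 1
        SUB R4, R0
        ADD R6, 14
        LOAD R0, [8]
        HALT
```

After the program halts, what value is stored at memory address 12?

31

R0=30
R4=20
R6=31
STORE R6, [12] → M[12]=31
R4=20%2=0
R4=M[12]=31
R6=31*1=31
R4=31-30=1
R6=31+14=45
R0=M[8]=-2
halt.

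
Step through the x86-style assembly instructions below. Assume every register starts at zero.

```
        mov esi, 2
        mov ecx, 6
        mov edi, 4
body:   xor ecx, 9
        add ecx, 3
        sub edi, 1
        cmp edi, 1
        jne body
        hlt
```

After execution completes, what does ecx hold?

mov esi, 2 → esi=2
mov ecx, 6 → ecx=6
mov edi, 4 → edi=4
xor ecx, 9 → ecx=6^9=15
add ecx, 3 → ecx=15+3=18
sub edi, 1 → edi=4-1=3
cmp edi, 1  (cmp 3,1)
jne body: taken
xor ecx, 9 → ecx=18^9=27
add ecx, 3 → ecx=27+3=30
sub edi, 1 → edi=3-1=2
cmp edi, 1  (cmp 2,1)
jne body: taken
xor ecx, 9 → ecx=30^9=23
add ecx, 3 → ecx=23+3=26
sub edi, 1 → edi=2-1=1
cmp edi, 1  (cmp 1,1)
jne body: not taken
halt.

26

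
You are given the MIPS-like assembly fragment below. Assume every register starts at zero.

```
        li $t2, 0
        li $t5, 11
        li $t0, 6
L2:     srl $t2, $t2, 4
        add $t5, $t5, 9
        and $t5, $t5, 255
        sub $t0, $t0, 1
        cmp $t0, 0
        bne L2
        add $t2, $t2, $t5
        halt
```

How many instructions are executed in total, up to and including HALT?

41

after li $t2, 0: $t2=0
after li $t5, 11: $t5=11
after li $t0, 6: $t0=6
after srl $t2, $t2, 4: $t2=0>>4=0
after add $t5, $t5, 9: $t5=11+9=20
after and $t5, $t5, 255: $t5=20&255=20
after sub $t0, $t0, 1: $t0=6-1=5
cmp $t0, 0  (cmp 5,0)
bne L2: taken
after srl $t2, $t2, 4: $t2=0>>4=0
after add $t5, $t5, 9: $t5=20+9=29
after and $t5, $t5, 255: $t5=29&255=29
after sub $t0, $t0, 1: $t0=5-1=4
cmp $t0, 0  (cmp 4,0)
bne L2: taken
after srl $t2, $t2, 4: $t2=0>>4=0
after add $t5, $t5, 9: $t5=29+9=38
after and $t5, $t5, 255: $t5=38&255=38
after sub $t0, $t0, 1: $t0=4-1=3
cmp $t0, 0  (cmp 3,0)
bne L2: taken
after srl $t2, $t2, 4: $t2=0>>4=0
after add $t5, $t5, 9: $t5=38+9=47
after and $t5, $t5, 255: $t5=47&255=47
after sub $t0, $t0, 1: $t0=3-1=2
cmp $t0, 0  (cmp 2,0)
bne L2: taken
after srl $t2, $t2, 4: $t2=0>>4=0
after add $t5, $t5, 9: $t5=47+9=56
after and $t5, $t5, 255: $t5=56&255=56
after sub $t0, $t0, 1: $t0=2-1=1
cmp $t0, 0  (cmp 1,0)
bne L2: taken
after srl $t2, $t2, 4: $t2=0>>4=0
after add $t5, $t5, 9: $t5=56+9=65
after and $t5, $t5, 255: $t5=65&255=65
after sub $t0, $t0, 1: $t0=1-1=0
cmp $t0, 0  (cmp 0,0)
bne L2: not taken
after add $t2, $t2, $t5: $t2=0+65=65
halt.
Total executed instructions: 41.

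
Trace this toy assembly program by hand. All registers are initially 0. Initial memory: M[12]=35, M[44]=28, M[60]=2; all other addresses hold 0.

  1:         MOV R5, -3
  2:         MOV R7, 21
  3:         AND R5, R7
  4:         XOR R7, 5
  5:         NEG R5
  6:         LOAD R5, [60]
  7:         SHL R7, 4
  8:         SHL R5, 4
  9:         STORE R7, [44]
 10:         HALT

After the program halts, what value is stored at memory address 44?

256

MOV R5, -3 → R5=-3
MOV R7, 21 → R7=21
AND R5, R7 → R5=(-3)&21=21
XOR R7, 5 → R7=21^5=16
NEG R5 → R5=-(21)=-21
LOAD R5, [60] → R5=M[60]=2
SHL R7, 4 → R7=16<<4=256
SHL R5, 4 → R5=2<<4=32
STORE R7, [44] → M[44]=256
halt.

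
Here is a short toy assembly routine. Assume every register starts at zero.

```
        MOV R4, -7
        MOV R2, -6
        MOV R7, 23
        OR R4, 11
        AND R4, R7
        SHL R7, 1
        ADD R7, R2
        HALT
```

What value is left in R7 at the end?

R4=-7
R2=-6
R7=23
R4=(-7)|11=-5
R4=(-5)&23=19
R7=23<<1=46
R7=46+(-6)=40
halt.

40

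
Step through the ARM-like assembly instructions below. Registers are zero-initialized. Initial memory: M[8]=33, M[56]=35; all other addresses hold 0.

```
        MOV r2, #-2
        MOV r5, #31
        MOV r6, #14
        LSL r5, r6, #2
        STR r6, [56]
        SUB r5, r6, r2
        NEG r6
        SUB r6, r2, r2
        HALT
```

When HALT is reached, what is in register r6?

after MOV r2, #-2: r2=-2
after MOV r5, #31: r5=31
after MOV r6, #14: r6=14
after LSL r5, r6, #2: r5=14<<2=56
STR r6, [56] → M[56]=14
after SUB r5, r6, r2: r5=14-(-2)=16
after NEG r6: r6=-(14)=-14
after SUB r6, r2, r2: r6=(-2)-(-2)=0
halt.

0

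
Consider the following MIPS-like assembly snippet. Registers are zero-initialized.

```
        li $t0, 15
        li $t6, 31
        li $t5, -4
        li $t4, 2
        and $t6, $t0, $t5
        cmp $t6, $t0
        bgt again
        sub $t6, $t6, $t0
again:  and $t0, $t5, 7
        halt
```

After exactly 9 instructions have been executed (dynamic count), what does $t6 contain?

-3

after li $t0, 15: $t0=15
after li $t6, 31: $t6=31
after li $t5, -4: $t5=-4
after li $t4, 2: $t4=2
after and $t6, $t0, $t5: $t6=15&(-4)=12
cmp $t6, $t0  (cmp 12,15)
bgt again: not taken
after sub $t6, $t6, $t0: $t6=12-15=-3
after and $t0, $t5, 7: $t0=(-4)&7=4
After step 9: $t6 = -3.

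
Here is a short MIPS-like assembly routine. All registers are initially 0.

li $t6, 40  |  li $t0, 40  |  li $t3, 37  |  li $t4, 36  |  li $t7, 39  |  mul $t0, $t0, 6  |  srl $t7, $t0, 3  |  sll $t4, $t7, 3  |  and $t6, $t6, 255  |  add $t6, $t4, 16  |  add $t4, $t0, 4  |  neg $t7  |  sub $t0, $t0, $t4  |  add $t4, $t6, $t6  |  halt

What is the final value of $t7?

after li $t6, 40: $t6=40
after li $t0, 40: $t0=40
after li $t3, 37: $t3=37
after li $t4, 36: $t4=36
after li $t7, 39: $t7=39
after mul $t0, $t0, 6: $t0=40*6=240
after srl $t7, $t0, 3: $t7=240>>3=30
after sll $t4, $t7, 3: $t4=30<<3=240
after and $t6, $t6, 255: $t6=40&255=40
after add $t6, $t4, 16: $t6=240+16=256
after add $t4, $t0, 4: $t4=240+4=244
after neg $t7: $t7=-(30)=-30
after sub $t0, $t0, $t4: $t0=240-244=-4
after add $t4, $t6, $t6: $t4=256+256=512
halt.

-30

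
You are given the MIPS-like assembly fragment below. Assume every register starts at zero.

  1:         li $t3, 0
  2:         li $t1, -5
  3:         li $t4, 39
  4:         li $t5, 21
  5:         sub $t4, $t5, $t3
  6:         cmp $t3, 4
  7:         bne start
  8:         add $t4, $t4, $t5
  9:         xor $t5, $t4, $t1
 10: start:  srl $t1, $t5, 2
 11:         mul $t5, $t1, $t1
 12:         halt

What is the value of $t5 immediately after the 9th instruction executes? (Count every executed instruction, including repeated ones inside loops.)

25

li $t3, 0 → $t3=0
li $t1, -5 → $t1=-5
li $t4, 39 → $t4=39
li $t5, 21 → $t5=21
sub $t4, $t5, $t3 → $t4=21-0=21
cmp $t3, 4  (cmp 0,4)
bne start: taken
srl $t1, $t5, 2 → $t1=21>>2=5
mul $t5, $t1, $t1 → $t5=5*5=25
After step 9: $t5 = 25.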